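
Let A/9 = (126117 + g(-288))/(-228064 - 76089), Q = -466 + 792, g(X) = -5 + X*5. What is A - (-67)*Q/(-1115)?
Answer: -7894393346/339130595 ≈ -23.278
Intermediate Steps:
g(X) = -5 + 5*X
Q = 326
A = -1122048/304153 (A = 9*((126117 + (-5 + 5*(-288)))/(-228064 - 76089)) = 9*((126117 + (-5 - 1440))/(-304153)) = 9*((126117 - 1445)*(-1/304153)) = 9*(124672*(-1/304153)) = 9*(-124672/304153) = -1122048/304153 ≈ -3.6891)
A - (-67)*Q/(-1115) = -1122048/304153 - (-67)*326/(-1115) = -1122048/304153 - (-67)*326*(-1/1115) = -1122048/304153 - (-67)*(-326)/1115 = -1122048/304153 - 1*21842/1115 = -1122048/304153 - 21842/1115 = -7894393346/339130595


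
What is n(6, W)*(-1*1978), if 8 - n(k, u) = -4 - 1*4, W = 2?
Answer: -31648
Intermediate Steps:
n(k, u) = 16 (n(k, u) = 8 - (-4 - 1*4) = 8 - (-4 - 4) = 8 - 1*(-8) = 8 + 8 = 16)
n(6, W)*(-1*1978) = 16*(-1*1978) = 16*(-1978) = -31648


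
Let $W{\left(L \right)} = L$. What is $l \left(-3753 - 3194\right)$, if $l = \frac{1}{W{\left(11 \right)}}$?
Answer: $- \frac{6947}{11} \approx -631.54$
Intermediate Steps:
$l = \frac{1}{11} \approx 0.090909$
$l \left(-3753 - 3194\right) = \frac{-3753 - 3194}{11} = \frac{1}{11} \left(-6947\right) = - \frac{6947}{11}$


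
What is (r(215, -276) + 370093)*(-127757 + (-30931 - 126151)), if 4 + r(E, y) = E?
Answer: -105477021056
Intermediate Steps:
r(E, y) = -4 + E
(r(215, -276) + 370093)*(-127757 + (-30931 - 126151)) = ((-4 + 215) + 370093)*(-127757 + (-30931 - 126151)) = (211 + 370093)*(-127757 - 157082) = 370304*(-284839) = -105477021056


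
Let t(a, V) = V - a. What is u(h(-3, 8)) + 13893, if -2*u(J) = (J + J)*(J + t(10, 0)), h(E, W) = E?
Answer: 13854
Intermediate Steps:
u(J) = -J*(-10 + J) (u(J) = -(J + J)*(J + (0 - 1*10))/2 = -2*J*(J + (0 - 10))/2 = -2*J*(J - 10)/2 = -2*J*(-10 + J)/2 = -J*(-10 + J))
u(h(-3, 8)) + 13893 = -3*(10 - 1*(-3)) + 13893 = -3*(10 + 3) + 13893 = -3*13 + 13893 = -39 + 13893 = 13854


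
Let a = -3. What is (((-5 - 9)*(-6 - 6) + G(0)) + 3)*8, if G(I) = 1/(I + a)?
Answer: 4096/3 ≈ 1365.3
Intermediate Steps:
G(I) = 1/(-3 + I) (G(I) = 1/(I - 3) = 1/(-3 + I))
(((-5 - 9)*(-6 - 6) + G(0)) + 3)*8 = (((-5 - 9)*(-6 - 6) + 1/(-3 + 0)) + 3)*8 = ((-14*(-12) + 1/(-3)) + 3)*8 = ((168 - 1/3) + 3)*8 = (503/3 + 3)*8 = (512/3)*8 = 4096/3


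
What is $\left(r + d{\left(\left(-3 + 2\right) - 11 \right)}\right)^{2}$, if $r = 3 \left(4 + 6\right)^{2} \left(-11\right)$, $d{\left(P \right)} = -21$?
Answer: $11029041$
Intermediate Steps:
$r = -3300$ ($r = 3 \cdot 10^{2} \left(-11\right) = 3 \cdot 100 \left(-11\right) = 300 \left(-11\right) = -3300$)
$\left(r + d{\left(\left(-3 + 2\right) - 11 \right)}\right)^{2} = \left(-3300 - 21\right)^{2} = \left(-3321\right)^{2} = 11029041$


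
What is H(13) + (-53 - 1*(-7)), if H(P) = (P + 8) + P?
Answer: -12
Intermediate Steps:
H(P) = 8 + 2*P (H(P) = (8 + P) + P = 8 + 2*P)
H(13) + (-53 - 1*(-7)) = (8 + 2*13) + (-53 - 1*(-7)) = (8 + 26) + (-53 + 7) = 34 - 46 = -12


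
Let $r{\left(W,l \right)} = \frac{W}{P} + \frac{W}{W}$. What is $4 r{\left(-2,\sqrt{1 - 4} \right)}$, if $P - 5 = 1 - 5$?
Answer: $-4$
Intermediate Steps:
$P = 1$ ($P = 5 + \left(1 - 5\right) = 5 - 4 = 1$)
$r{\left(W,l \right)} = 1 + W$ ($r{\left(W,l \right)} = \frac{W}{1} + \frac{W}{W} = W 1 + 1 = W + 1 = 1 + W$)
$4 r{\left(-2,\sqrt{1 - 4} \right)} = 4 \left(1 - 2\right) = 4 \left(-1\right) = -4$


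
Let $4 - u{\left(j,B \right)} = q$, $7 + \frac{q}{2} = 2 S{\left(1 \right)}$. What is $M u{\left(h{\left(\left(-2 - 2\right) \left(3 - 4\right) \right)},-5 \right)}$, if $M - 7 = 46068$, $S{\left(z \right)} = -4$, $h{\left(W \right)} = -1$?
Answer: $1566550$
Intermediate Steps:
$M = 46075$ ($M = 7 + 46068 = 46075$)
$q = -30$ ($q = -14 + 2 \cdot 2 \left(-4\right) = -14 + 2 \left(-8\right) = -14 - 16 = -30$)
$u{\left(j,B \right)} = 34$ ($u{\left(j,B \right)} = 4 - -30 = 4 + 30 = 34$)
$M u{\left(h{\left(\left(-2 - 2\right) \left(3 - 4\right) \right)},-5 \right)} = 46075 \cdot 34 = 1566550$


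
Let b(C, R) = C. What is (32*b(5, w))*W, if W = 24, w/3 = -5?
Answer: 3840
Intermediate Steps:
w = -15 (w = 3*(-5) = -15)
(32*b(5, w))*W = (32*5)*24 = 160*24 = 3840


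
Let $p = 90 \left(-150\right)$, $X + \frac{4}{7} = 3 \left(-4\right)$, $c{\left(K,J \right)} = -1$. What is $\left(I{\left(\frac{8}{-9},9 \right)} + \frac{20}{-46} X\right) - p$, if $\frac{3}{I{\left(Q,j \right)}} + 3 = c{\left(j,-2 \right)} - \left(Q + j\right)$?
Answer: $\frac{237003073}{17549} \approx 13505.0$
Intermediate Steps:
$X = - \frac{88}{7}$ ($X = - \frac{4}{7} + 3 \left(-4\right) = - \frac{4}{7} - 12 = - \frac{88}{7} \approx -12.571$)
$I{\left(Q,j \right)} = \frac{3}{-4 - Q - j}$ ($I{\left(Q,j \right)} = \frac{3}{-3 - \left(1 + Q + j\right)} = \frac{3}{-4 - Q - j}$)
$p = -13500$
$\left(I{\left(\frac{8}{-9},9 \right)} + \frac{20}{-46} X\right) - p = \left(- \frac{3}{4 + \frac{8}{-9} + 9} + \frac{20}{-46} \left(- \frac{88}{7}\right)\right) - -13500 = \left(- \frac{3}{4 + 8 \left(- \frac{1}{9}\right) + 9} + 20 \left(- \frac{1}{46}\right) \left(- \frac{88}{7}\right)\right) + 13500 = \left(- \frac{3}{4 - \frac{8}{9} + 9} - - \frac{880}{161}\right) + 13500 = \left(- \frac{3}{\frac{109}{9}} + \frac{880}{161}\right) + 13500 = \left(\left(-3\right) \frac{9}{109} + \frac{880}{161}\right) + 13500 = \left(- \frac{27}{109} + \frac{880}{161}\right) + 13500 = \frac{91573}{17549} + 13500 = \frac{237003073}{17549}$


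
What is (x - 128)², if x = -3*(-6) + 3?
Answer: 11449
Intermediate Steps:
x = 21 (x = 18 + 3 = 21)
(x - 128)² = (21 - 128)² = (-107)² = 11449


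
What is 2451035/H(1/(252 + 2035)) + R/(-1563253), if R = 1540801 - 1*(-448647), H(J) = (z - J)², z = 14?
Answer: 20038578778209695023/1602472343044117 ≈ 12505.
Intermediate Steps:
H(J) = (14 - J)²
R = 1989448 (R = 1540801 + 448647 = 1989448)
2451035/H(1/(252 + 2035)) + R/(-1563253) = 2451035/((-14 + 1/(252 + 2035))²) + 1989448/(-1563253) = 2451035/((-14 + 1/2287)²) + 1989448*(-1/1563253) = 2451035/((-14 + 1/2287)²) - 1989448/1563253 = 2451035/((-32017/2287)²) - 1989448/1563253 = 2451035/(1025088289/5230369) - 1989448/1563253 = 2451035*(5230369/1025088289) - 1989448/1563253 = 12819817481915/1025088289 - 1989448/1563253 = 20038578778209695023/1602472343044117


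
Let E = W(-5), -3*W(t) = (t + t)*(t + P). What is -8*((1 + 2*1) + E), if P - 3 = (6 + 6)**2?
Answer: -11432/3 ≈ -3810.7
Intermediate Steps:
P = 147 (P = 3 + (6 + 6)**2 = 3 + 12**2 = 3 + 144 = 147)
W(t) = -2*t*(147 + t)/3 (W(t) = -(t + t)*(t + 147)/3 = -2*t*(147 + t)/3)
E = 1420/3 (E = -2/3*(-5)*(147 - 5) = -2/3*(-5)*142 = 1420/3 ≈ 473.33)
-8*((1 + 2*1) + E) = -8*((1 + 2*1) + 1420/3) = -8*((1 + 2) + 1420/3) = -8*(3 + 1420/3) = -8*1429/3 = -11432/3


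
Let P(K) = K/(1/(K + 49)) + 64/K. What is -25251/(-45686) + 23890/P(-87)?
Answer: 51108140019/6568687394 ≈ 7.7806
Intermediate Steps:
P(K) = 64/K + K*(49 + K) (P(K) = K/(1/(49 + K)) + 64/K = K*(49 + K) + 64/K = 64/K + K*(49 + K))
-25251/(-45686) + 23890/P(-87) = -25251/(-45686) + 23890/(((64 + (-87)²*(49 - 87))/(-87))) = -25251*(-1/45686) + 23890/((-(64 + 7569*(-38))/87)) = 25251/45686 + 23890/((-(64 - 287622)/87)) = 25251/45686 + 23890/((-1/87*(-287558))) = 25251/45686 + 23890/(287558/87) = 25251/45686 + 23890*(87/287558) = 25251/45686 + 1039215/143779 = 51108140019/6568687394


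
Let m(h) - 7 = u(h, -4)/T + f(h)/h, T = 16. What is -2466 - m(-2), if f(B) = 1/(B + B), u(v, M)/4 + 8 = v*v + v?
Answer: -19773/8 ≈ -2471.6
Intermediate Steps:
u(v, M) = -32 + 4*v + 4*v**2 (u(v, M) = -32 + 4*(v*v + v) = -32 + 4*(v**2 + v) = -32 + 4*(v + v**2) = -32 + (4*v + 4*v**2) = -32 + 4*v + 4*v**2)
f(B) = 1/(2*B)
m(h) = 5 + 1/(2*h**2) + h/4 + h**2/4 (m(h) = 7 + ((-32 + 4*h + 4*h**2)/16 + (1/(2*h))/h) = 7 + ((-32 + 4*h + 4*h**2)*(1/16) + 1/(2*h**2)) = 7 + ((-2 + h/4 + h**2/4) + 1/(2*h**2)) = 7 + (-2 + 1/(2*h**2) + h/4 + h**2/4) = 5 + 1/(2*h**2) + h/4 + h**2/4)
-2466 - m(-2) = -2466 - (2 + (-2)**2*(20 - 2 + (-2)**2))/(4*(-2)**2) = -2466 - (2 + 4*(20 - 2 + 4))/(4*4) = -2466 - (2 + 4*22)/(4*4) = -2466 - (2 + 88)/(4*4) = -2466 - 90/(4*4) = -2466 - 1*45/8 = -2466 - 45/8 = -19773/8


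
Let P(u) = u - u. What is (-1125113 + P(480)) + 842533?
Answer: -282580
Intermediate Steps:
P(u) = 0
(-1125113 + P(480)) + 842533 = (-1125113 + 0) + 842533 = -1125113 + 842533 = -282580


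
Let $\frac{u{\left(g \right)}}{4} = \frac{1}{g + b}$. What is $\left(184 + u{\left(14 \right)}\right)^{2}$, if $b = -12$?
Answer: $34596$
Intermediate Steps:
$u{\left(g \right)} = \frac{4}{-12 + g}$ ($u{\left(g \right)} = \frac{4}{g - 12} = \frac{4}{-12 + g}$)
$\left(184 + u{\left(14 \right)}\right)^{2} = \left(184 + \frac{4}{-12 + 14}\right)^{2} = \left(184 + \frac{4}{2}\right)^{2} = \left(184 + 4 \cdot \frac{1}{2}\right)^{2} = \left(184 + 2\right)^{2} = 186^{2} = 34596$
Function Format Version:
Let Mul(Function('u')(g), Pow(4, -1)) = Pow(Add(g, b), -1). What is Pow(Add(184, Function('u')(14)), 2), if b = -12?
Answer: 34596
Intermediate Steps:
Function('u')(g) = Mul(4, Pow(Add(-12, g), -1)) (Function('u')(g) = Mul(4, Pow(Add(g, -12), -1)) = Mul(4, Pow(Add(-12, g), -1)))
Pow(Add(184, Function('u')(14)), 2) = Pow(Add(184, Mul(4, Pow(Add(-12, 14), -1))), 2) = Pow(Add(184, Mul(4, Pow(2, -1))), 2) = Pow(Add(184, Mul(4, Rational(1, 2))), 2) = Pow(Add(184, 2), 2) = Pow(186, 2) = 34596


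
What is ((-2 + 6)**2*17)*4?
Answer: 1088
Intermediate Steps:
((-2 + 6)**2*17)*4 = (4**2*17)*4 = (16*17)*4 = 272*4 = 1088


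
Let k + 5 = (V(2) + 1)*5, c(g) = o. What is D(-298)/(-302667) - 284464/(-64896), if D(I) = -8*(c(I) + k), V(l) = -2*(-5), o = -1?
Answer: 598078505/136401928 ≈ 4.3847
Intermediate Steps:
c(g) = -1
V(l) = 10
k = 50 (k = -5 + (10 + 1)*5 = -5 + 11*5 = -5 + 55 = 50)
D(I) = -392 (D(I) = -8*(-1 + 50) = -8*49 = -392)
D(-298)/(-302667) - 284464/(-64896) = -392/(-302667) - 284464/(-64896) = -392*(-1/302667) - 284464*(-1/64896) = 392/302667 + 17779/4056 = 598078505/136401928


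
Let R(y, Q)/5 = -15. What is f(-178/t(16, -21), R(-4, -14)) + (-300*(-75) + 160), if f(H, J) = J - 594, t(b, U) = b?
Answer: 21991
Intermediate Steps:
R(y, Q) = -75 (R(y, Q) = 5*(-15) = -75)
f(H, J) = -594 + J
f(-178/t(16, -21), R(-4, -14)) + (-300*(-75) + 160) = (-594 - 75) + (-300*(-75) + 160) = -669 + (22500 + 160) = -669 + 22660 = 21991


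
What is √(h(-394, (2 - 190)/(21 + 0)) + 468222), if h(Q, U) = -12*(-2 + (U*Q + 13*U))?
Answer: √20938470/7 ≈ 653.69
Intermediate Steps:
h(Q, U) = 24 - 156*U - 12*Q*U (h(Q, U) = -12*(-2 + (Q*U + 13*U)) = -12*(-2 + (13*U + Q*U)) = -12*(-2 + 13*U + Q*U) = 24 - 156*U - 12*Q*U)
√(h(-394, (2 - 190)/(21 + 0)) + 468222) = √((24 - 156*(2 - 190)/(21 + 0) - 12*(-394)*(2 - 190)/(21 + 0)) + 468222) = √((24 - (-29328)/21 - 12*(-394)*(-188/21)) + 468222) = √((24 - (-29328)/21 - 12*(-394)*(-188*1/21)) + 468222) = √((24 - 156*(-188/21) - 12*(-394)*(-188/21)) + 468222) = √((24 + 9776/7 - 296288/7) + 468222) = √(-286344/7 + 468222) = √(2991210/7) = √20938470/7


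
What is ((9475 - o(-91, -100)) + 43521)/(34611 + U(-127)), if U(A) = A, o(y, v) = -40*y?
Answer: 12339/8621 ≈ 1.4313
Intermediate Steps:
((9475 - o(-91, -100)) + 43521)/(34611 + U(-127)) = ((9475 - (-40)*(-91)) + 43521)/(34611 - 127) = ((9475 - 1*3640) + 43521)/34484 = ((9475 - 3640) + 43521)*(1/34484) = (5835 + 43521)*(1/34484) = 49356*(1/34484) = 12339/8621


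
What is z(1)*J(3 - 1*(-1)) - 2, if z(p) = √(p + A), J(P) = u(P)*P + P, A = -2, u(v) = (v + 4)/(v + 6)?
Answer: -2 + 36*I/5 ≈ -2.0 + 7.2*I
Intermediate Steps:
u(v) = (4 + v)/(6 + v)
J(P) = P + P*(4 + P)/(6 + P) (J(P) = ((4 + P)/(6 + P))*P + P = P*(4 + P)/(6 + P) + P = P + P*(4 + P)/(6 + P))
z(p) = √(-2 + p) (z(p) = √(p - 2) = √(-2 + p))
z(1)*J(3 - 1*(-1)) - 2 = √(-2 + 1)*(2*(3 - 1*(-1))*(5 + (3 - 1*(-1)))/(6 + (3 - 1*(-1)))) - 2 = √(-1)*(2*(3 + 1)*(5 + (3 + 1))/(6 + (3 + 1))) - 2 = I*(2*4*(5 + 4)/(6 + 4)) - 2 = I*(2*4*9/10) - 2 = I*(2*4*(⅒)*9) - 2 = I*(36/5) - 2 = 36*I/5 - 2 = -2 + 36*I/5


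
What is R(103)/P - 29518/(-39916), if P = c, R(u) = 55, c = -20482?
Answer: 6845367/9290449 ≈ 0.73682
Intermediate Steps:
P = -20482
R(103)/P - 29518/(-39916) = 55/(-20482) - 29518/(-39916) = 55*(-1/20482) - 29518*(-1/39916) = -5/1862 + 14759/19958 = 6845367/9290449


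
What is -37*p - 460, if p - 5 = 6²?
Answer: -1977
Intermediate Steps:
p = 41 (p = 5 + 6² = 5 + 36 = 41)
-37*p - 460 = -37*41 - 460 = -1517 - 460 = -1977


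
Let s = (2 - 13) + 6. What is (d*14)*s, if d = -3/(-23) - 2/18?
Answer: -280/207 ≈ -1.3527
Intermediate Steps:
d = 4/207 (d = -3*(-1/23) - 2*1/18 = 3/23 - 1/9 = 4/207 ≈ 0.019324)
s = -5 (s = -11 + 6 = -5)
(d*14)*s = ((4/207)*14)*(-5) = (56/207)*(-5) = -280/207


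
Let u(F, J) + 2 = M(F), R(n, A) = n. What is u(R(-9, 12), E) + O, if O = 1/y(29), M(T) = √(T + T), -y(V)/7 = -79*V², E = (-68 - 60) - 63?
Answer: -930145/465073 + 3*I*√2 ≈ -2.0 + 4.2426*I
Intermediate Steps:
E = -191 (E = -128 - 63 = -191)
y(V) = 553*V² (y(V) = -(-553)*V² = 553*V²)
M(T) = √2*√T (M(T) = √(2*T) = √2*√T)
u(F, J) = -2 + √2*√F
O = 1/465073 (O = 1/(553*29²) = 1/(553*841) = 1/465073 ≈ 2.1502e-6)
u(R(-9, 12), E) + O = (-2 + √2*√(-9)) + 1/465073 = (-2 + √2*(3*I)) + 1/465073 = (-2 + 3*I*√2) + 1/465073 = -930145/465073 + 3*I*√2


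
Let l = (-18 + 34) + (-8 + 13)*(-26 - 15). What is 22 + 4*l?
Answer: -734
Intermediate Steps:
l = -189 (l = 16 + 5*(-41) = 16 - 205 = -189)
22 + 4*l = 22 + 4*(-189) = 22 - 756 = -734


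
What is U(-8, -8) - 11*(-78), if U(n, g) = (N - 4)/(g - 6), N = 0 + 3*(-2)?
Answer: 6011/7 ≈ 858.71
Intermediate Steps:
N = -6 (N = 0 - 6 = -6)
U(n, g) = -10/(-6 + g) (U(n, g) = (-6 - 4)/(g - 6) = -10/(-6 + g))
U(-8, -8) - 11*(-78) = -10/(-6 - 8) - 11*(-78) = -10/(-14) + 858 = -10*(-1/14) + 858 = 5/7 + 858 = 6011/7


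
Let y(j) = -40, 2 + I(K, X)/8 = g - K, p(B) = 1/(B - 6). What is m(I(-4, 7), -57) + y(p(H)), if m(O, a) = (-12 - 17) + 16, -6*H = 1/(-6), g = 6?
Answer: -53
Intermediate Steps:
H = 1/36 (H = -1/6/(-6) = -1/6*(-1/6) = 1/36 ≈ 0.027778)
p(B) = 1/(-6 + B)
I(K, X) = 32 - 8*K (I(K, X) = -16 + 8*(6 - K) = -16 + (48 - 8*K) = 32 - 8*K)
m(O, a) = -13 (m(O, a) = -29 + 16 = -13)
m(I(-4, 7), -57) + y(p(H)) = -13 - 40 = -53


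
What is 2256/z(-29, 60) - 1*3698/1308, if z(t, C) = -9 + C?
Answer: 460375/11118 ≈ 41.408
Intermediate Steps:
2256/z(-29, 60) - 1*3698/1308 = 2256/(-9 + 60) - 1*3698/1308 = 2256/51 - 3698*1/1308 = 2256*(1/51) - 1849/654 = 752/17 - 1849/654 = 460375/11118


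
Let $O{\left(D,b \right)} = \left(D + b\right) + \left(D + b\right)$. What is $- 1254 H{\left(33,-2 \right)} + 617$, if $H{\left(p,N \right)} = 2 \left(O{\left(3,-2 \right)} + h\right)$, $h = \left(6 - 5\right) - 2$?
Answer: $-1891$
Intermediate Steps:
$O{\left(D,b \right)} = 2 D + 2 b$
$h = -1$ ($h = 1 - 2 = -1$)
$H{\left(p,N \right)} = 2$ ($H{\left(p,N \right)} = 2 \left(\left(2 \cdot 3 + 2 \left(-2\right)\right) - 1\right) = 2 \left(\left(6 - 4\right) - 1\right) = 2 \left(2 - 1\right) = 2 \cdot 1 = 2$)
$- 1254 H{\left(33,-2 \right)} + 617 = \left(-1254\right) 2 + 617 = -2508 + 617 = -1891$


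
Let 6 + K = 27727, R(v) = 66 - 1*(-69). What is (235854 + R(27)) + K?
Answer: 263710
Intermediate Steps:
R(v) = 135 (R(v) = 66 + 69 = 135)
K = 27721 (K = -6 + 27727 = 27721)
(235854 + R(27)) + K = (235854 + 135) + 27721 = 235989 + 27721 = 263710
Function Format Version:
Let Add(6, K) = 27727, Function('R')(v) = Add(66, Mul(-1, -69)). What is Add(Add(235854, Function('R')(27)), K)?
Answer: 263710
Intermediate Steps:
Function('R')(v) = 135 (Function('R')(v) = Add(66, 69) = 135)
K = 27721 (K = Add(-6, 27727) = 27721)
Add(Add(235854, Function('R')(27)), K) = Add(Add(235854, 135), 27721) = Add(235989, 27721) = 263710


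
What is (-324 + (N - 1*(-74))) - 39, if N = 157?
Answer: -132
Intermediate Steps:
(-324 + (N - 1*(-74))) - 39 = (-324 + (157 - 1*(-74))) - 39 = (-324 + (157 + 74)) - 39 = (-324 + 231) - 39 = -93 - 39 = -132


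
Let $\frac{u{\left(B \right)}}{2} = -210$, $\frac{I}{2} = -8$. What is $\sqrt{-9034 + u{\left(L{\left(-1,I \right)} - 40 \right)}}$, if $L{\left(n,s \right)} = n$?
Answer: $i \sqrt{9454} \approx 97.232 i$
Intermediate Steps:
$I = -16$ ($I = 2 \left(-8\right) = -16$)
$u{\left(B \right)} = -420$ ($u{\left(B \right)} = 2 \left(-210\right) = -420$)
$\sqrt{-9034 + u{\left(L{\left(-1,I \right)} - 40 \right)}} = \sqrt{-9034 - 420} = \sqrt{-9454} = i \sqrt{9454}$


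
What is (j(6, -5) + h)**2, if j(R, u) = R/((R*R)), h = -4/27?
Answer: 1/2916 ≈ 0.00034294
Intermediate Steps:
h = -4/27 (h = -4*1/27 = -4/27 ≈ -0.14815)
j(R, u) = 1/R (j(R, u) = R/(R**2) = R/R**2 = 1/R)
(j(6, -5) + h)**2 = (1/6 - 4/27)**2 = (1/54)**2 = 1/2916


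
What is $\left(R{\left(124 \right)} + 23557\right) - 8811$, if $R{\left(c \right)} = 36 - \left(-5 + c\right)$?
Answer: $14663$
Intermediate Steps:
$R{\left(c \right)} = 41 - c$ ($R{\left(c \right)} = 36 - \left(-5 + c\right) = 41 - c$)
$\left(R{\left(124 \right)} + 23557\right) - 8811 = \left(\left(41 - 124\right) + 23557\right) - 8811 = \left(-83 + 23557\right) - 8811 = 23474 - 8811 = 14663$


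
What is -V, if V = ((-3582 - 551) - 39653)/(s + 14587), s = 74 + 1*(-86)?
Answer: 43786/14575 ≈ 3.0042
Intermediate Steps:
s = -12 (s = 74 - 86 = -12)
V = -43786/14575 (V = ((-3582 - 551) - 39653)/(-12 + 14587) = (-4133 - 39653)/14575 = -43786*1/14575 = -43786/14575 ≈ -3.0042)
-V = -1*(-43786/14575) = 43786/14575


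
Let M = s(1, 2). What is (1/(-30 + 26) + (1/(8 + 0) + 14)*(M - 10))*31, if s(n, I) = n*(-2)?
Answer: -21049/4 ≈ -5262.3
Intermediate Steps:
s(n, I) = -2*n
M = -2 (M = -2*1 = -2)
(1/(-30 + 26) + (1/(8 + 0) + 14)*(M - 10))*31 = (1/(-30 + 26) + (1/(8 + 0) + 14)*(-2 - 10))*31 = (1/(-4) + (1/8 + 14)*(-12))*31 = (-1/4 + (1/8 + 14)*(-12))*31 = (-1/4 + (113/8)*(-12))*31 = (-1/4 - 339/2)*31 = -679/4*31 = -21049/4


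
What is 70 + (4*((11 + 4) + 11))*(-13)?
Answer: -1282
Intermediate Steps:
70 + (4*((11 + 4) + 11))*(-13) = 70 + (4*(15 + 11))*(-13) = 70 + (4*26)*(-13) = 70 + 104*(-13) = 70 - 1352 = -1282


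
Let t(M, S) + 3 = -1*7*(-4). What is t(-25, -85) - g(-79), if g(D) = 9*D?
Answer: 736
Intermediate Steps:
t(M, S) = 25 (t(M, S) = -3 - 1*7*(-4) = -3 - 7*(-4) = -3 + 28 = 25)
t(-25, -85) - g(-79) = 25 - 9*(-79) = 25 - 1*(-711) = 25 + 711 = 736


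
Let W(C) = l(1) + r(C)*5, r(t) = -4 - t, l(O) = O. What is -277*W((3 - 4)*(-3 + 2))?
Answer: 6648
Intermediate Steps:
W(C) = -19 - 5*C (W(C) = 1 + (-4 - C)*5 = 1 + (-20 - 5*C) = -19 - 5*C)
-277*W((3 - 4)*(-3 + 2)) = -277*(-19 - 5*(3 - 4)*(-3 + 2)) = -277*(-19 - (-5)*(-1)) = -277*(-19 - 5*1) = -277*(-19 - 5) = -277*(-24) = 6648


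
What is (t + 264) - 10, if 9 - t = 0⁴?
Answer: 263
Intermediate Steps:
t = 9 (t = 9 - 1*0⁴ = 9 - 1*0 = 9 + 0 = 9)
(t + 264) - 10 = (9 + 264) - 10 = 273 - 10 = 263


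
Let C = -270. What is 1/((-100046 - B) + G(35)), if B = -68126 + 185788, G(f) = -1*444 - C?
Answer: -1/217882 ≈ -4.5896e-6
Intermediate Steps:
G(f) = -174 (G(f) = -1*444 - 1*(-270) = -444 + 270 = -174)
B = 117662
1/((-100046 - B) + G(35)) = 1/((-100046 - 1*117662) - 174) = 1/((-100046 - 117662) - 174) = 1/(-217708 - 174) = 1/(-217882) = -1/217882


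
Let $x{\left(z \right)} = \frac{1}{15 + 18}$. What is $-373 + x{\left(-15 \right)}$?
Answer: $- \frac{12308}{33} \approx -372.97$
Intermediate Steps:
$x{\left(z \right)} = \frac{1}{33}$
$-373 + x{\left(-15 \right)} = -373 + \frac{1}{33} = - \frac{12308}{33}$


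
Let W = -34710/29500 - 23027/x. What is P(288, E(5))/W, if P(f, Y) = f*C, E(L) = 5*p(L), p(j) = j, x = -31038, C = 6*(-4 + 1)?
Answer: 29666120400/2487703 ≈ 11925.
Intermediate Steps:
C = -18 (C = 6*(-3) = -18)
E(L) = 5*L
P(f, Y) = -18*f (P(f, Y) = f*(-18) = -18*f)
W = -9950812/22890525 (W = -34710/29500 - 23027/(-31038) = -34710*1/29500 - 23027*(-1/31038) = -3471/2950 + 23027/31038 = -9950812/22890525 ≈ -0.43471)
P(288, E(5))/W = (-18*288)/(-9950812/22890525) = -5184*(-22890525/9950812) = 29666120400/2487703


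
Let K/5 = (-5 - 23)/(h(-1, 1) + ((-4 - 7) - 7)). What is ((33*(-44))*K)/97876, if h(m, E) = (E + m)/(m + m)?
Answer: -8470/73407 ≈ -0.11538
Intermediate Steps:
h(m, E) = (E + m)/(2*m) (h(m, E) = (E + m)/((2*m)) = (E + m)*(1/(2*m)) = (E + m)/(2*m))
K = 70/9 (K = 5*((-5 - 23)/((½)*(1 - 1)/(-1) + ((-4 - 7) - 7))) = 5*(-28/((½)*(-1)*0 + (-11 - 7))) = 5*(-28/(0 - 18)) = 5*(-28/(-18)) = 5*(-28*(-1/18)) = 5*(14/9) = 70/9 ≈ 7.7778)
((33*(-44))*K)/97876 = ((33*(-44))*(70/9))/97876 = -1452*70/9*(1/97876) = -33880/3*1/97876 = -8470/73407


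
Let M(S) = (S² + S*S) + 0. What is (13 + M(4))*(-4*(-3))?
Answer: 540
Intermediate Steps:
M(S) = 2*S² (M(S) = (S² + S²) + 0 = 2*S² + 0 = 2*S²)
(13 + M(4))*(-4*(-3)) = (13 + 2*4²)*(-4*(-3)) = (13 + 2*16)*12 = (13 + 32)*12 = 45*12 = 540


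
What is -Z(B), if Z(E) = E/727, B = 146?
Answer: -146/727 ≈ -0.20083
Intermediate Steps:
Z(E) = E/727 (Z(E) = E*(1/727) = E/727)
-Z(B) = -146/727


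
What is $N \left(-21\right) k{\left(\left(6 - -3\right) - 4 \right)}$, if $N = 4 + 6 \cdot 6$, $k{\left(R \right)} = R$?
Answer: $-4200$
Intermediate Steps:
$N = 40$ ($N = 4 + 36 = 40$)
$N \left(-21\right) k{\left(\left(6 - -3\right) - 4 \right)} = 40 \left(-21\right) \left(\left(6 - -3\right) - 4\right) = - 840 \left(\left(6 + 3\right) - 4\right) = - 840 \left(9 - 4\right) = \left(-840\right) 5 = -4200$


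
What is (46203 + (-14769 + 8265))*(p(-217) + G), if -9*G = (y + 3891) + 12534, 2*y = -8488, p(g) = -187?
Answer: -61154104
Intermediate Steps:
y = -4244 (y = (½)*(-8488) = -4244)
G = -12181/9 (G = -((-4244 + 3891) + 12534)/9 = -(-353 + 12534)/9 = -⅑*12181 = -12181/9 ≈ -1353.4)
(46203 + (-14769 + 8265))*(p(-217) + G) = (46203 + (-14769 + 8265))*(-187 - 12181/9) = (46203 - 6504)*(-13864/9) = 39699*(-13864/9) = -61154104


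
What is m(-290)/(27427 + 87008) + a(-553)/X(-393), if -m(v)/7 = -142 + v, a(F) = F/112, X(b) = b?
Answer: 3117253/79951920 ≈ 0.038989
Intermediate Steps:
a(F) = F/112 (a(F) = F*(1/112) = F/112)
m(v) = 994 - 7*v (m(v) = -7*(-142 + v) = 994 - 7*v)
m(-290)/(27427 + 87008) + a(-553)/X(-393) = (994 - 7*(-290))/(27427 + 87008) + ((1/112)*(-553))/(-393) = (994 + 2030)/114435 - 79/16*(-1/393) = 3024*(1/114435) + 79/6288 = 336/12715 + 79/6288 = 3117253/79951920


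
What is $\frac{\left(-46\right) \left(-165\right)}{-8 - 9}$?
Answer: $- \frac{7590}{17} \approx -446.47$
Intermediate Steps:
$\frac{\left(-46\right) \left(-165\right)}{-8 - 9} = \frac{1}{-17} \cdot 7590 = \left(- \frac{1}{17}\right) 7590 = - \frac{7590}{17}$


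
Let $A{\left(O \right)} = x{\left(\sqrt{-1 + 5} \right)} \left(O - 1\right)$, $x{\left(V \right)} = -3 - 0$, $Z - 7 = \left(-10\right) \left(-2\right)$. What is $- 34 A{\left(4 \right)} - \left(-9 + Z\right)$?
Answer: $288$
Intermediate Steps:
$Z = 27$ ($Z = 7 - -20 = 7 + 20 = 27$)
$x{\left(V \right)} = -3$ ($x{\left(V \right)} = -3 + 0 = -3$)
$A{\left(O \right)} = 3 - 3 O$ ($A{\left(O \right)} = - 3 \left(O - 1\right) = - 3 \left(-1 + O\right) = 3 - 3 O$)
$- 34 A{\left(4 \right)} - \left(-9 + Z\right) = - 34 \left(3 - 12\right) + \left(9 - 27\right) = \left(-34\right) \left(-9\right) - 18 = 306 - 18 = 288$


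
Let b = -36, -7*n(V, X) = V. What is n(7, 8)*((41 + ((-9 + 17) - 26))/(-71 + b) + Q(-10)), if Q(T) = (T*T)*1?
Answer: -10677/107 ≈ -99.785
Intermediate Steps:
n(V, X) = -V/7
Q(T) = T² (Q(T) = T²*1 = T²)
n(7, 8)*((41 + ((-9 + 17) - 26))/(-71 + b) + Q(-10)) = (-⅐*7)*((41 + ((-9 + 17) - 26))/(-71 - 36) + (-10)²) = -((41 + (8 - 26))/(-107) + 100) = -((41 - 18)*(-1/107) + 100) = -(23*(-1/107) + 100) = -(-23/107 + 100) = -1*10677/107 = -10677/107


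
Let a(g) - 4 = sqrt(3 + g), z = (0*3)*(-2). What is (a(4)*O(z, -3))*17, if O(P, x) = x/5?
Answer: -204/5 - 51*sqrt(7)/5 ≈ -67.787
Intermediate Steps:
z = 0 (z = 0*(-2) = 0)
a(g) = 4 + sqrt(3 + g)
O(P, x) = x/5 (O(P, x) = x*(1/5) = x/5)
(a(4)*O(z, -3))*17 = ((4 + sqrt(3 + 4))*((1/5)*(-3)))*17 = ((4 + sqrt(7))*(-3/5))*17 = (-12/5 - 3*sqrt(7)/5)*17 = -204/5 - 51*sqrt(7)/5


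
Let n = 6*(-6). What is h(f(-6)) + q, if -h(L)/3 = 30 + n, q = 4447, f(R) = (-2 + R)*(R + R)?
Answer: 4465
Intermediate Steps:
f(R) = 2*R*(-2 + R) (f(R) = (-2 + R)*(2*R) = 2*R*(-2 + R))
n = -36
h(L) = 18 (h(L) = -3*(30 - 36) = -3*(-6) = 18)
h(f(-6)) + q = 18 + 4447 = 4465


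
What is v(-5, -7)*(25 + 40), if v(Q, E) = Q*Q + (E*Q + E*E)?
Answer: 7085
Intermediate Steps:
v(Q, E) = E² + Q² + E*Q (v(Q, E) = Q² + (E*Q + E²) = Q² + (E² + E*Q) = E² + Q² + E*Q)
v(-5, -7)*(25 + 40) = ((-7)² + (-5)² - 7*(-5))*(25 + 40) = (49 + 25 + 35)*65 = 109*65 = 7085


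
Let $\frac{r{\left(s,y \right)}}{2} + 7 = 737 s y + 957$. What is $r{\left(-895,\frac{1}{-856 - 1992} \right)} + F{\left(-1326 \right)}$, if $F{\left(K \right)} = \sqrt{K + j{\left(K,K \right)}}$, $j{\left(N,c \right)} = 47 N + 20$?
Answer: $\frac{3365215}{1424} + 2 i \sqrt{15907} \approx 2363.2 + 252.25 i$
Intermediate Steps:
$j{\left(N,c \right)} = 20 + 47 N$
$F{\left(K \right)} = \sqrt{20 + 48 K}$ ($F{\left(K \right)} = \sqrt{K + \left(20 + 47 K\right)} = \sqrt{20 + 48 K}$)
$r{\left(s,y \right)} = 1900 + 1474 s y$ ($r{\left(s,y \right)} = -14 + 2 \left(737 s y + 957\right) = -14 + 2 \left(957 + 737 s y\right) = -14 + \left(1914 + 1474 s y\right) = 1900 + 1474 s y$)
$r{\left(-895,\frac{1}{-856 - 1992} \right)} + F{\left(-1326 \right)} = \left(1900 + 1474 \left(-895\right) \frac{1}{-856 - 1992}\right) + 2 \sqrt{5 + 12 \left(-1326\right)} = \left(1900 + 1474 \left(-895\right) \frac{1}{-2848}\right) + 2 \sqrt{5 - 15912} = \left(1900 + 1474 \left(-895\right) \left(- \frac{1}{2848}\right)\right) + 2 \sqrt{-15907} = \left(1900 + \frac{659615}{1424}\right) + 2 i \sqrt{15907} = \frac{3365215}{1424} + 2 i \sqrt{15907}$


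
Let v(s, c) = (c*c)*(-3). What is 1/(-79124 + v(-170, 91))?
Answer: -1/103967 ≈ -9.6184e-6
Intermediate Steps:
v(s, c) = -3*c² (v(s, c) = c²*(-3) = -3*c²)
1/(-79124 + v(-170, 91)) = 1/(-79124 - 3*91²) = 1/(-79124 - 3*8281) = 1/(-79124 - 24843) = 1/(-103967) = -1/103967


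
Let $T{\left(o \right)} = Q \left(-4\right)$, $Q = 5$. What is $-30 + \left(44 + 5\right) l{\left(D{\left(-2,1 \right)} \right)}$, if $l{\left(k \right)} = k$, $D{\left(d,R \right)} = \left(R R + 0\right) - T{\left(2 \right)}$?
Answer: $999$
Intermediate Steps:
$T{\left(o \right)} = -20$ ($T{\left(o \right)} = 5 \left(-4\right) = -20$)
$D{\left(d,R \right)} = 20 + R^{2}$ ($D{\left(d,R \right)} = \left(R R + 0\right) - -20 = \left(R^{2} + 0\right) + 20 = R^{2} + 20 = 20 + R^{2}$)
$-30 + \left(44 + 5\right) l{\left(D{\left(-2,1 \right)} \right)} = -30 + \left(44 + 5\right) \left(20 + 1^{2}\right) = -30 + 49 \left(20 + 1\right) = -30 + 49 \cdot 21 = -30 + 1029 = 999$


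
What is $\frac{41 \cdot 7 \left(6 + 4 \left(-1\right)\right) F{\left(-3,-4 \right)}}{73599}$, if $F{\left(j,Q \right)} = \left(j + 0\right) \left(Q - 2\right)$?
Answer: $\frac{3444}{24533} \approx 0.14038$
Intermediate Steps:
$F{\left(j,Q \right)} = j \left(-2 + Q\right)$
$\frac{41 \cdot 7 \left(6 + 4 \left(-1\right)\right) F{\left(-3,-4 \right)}}{73599} = \frac{41 \cdot 7 \left(6 + 4 \left(-1\right)\right) \left(- 3 \left(-2 - 4\right)\right)}{73599} = 287 \left(6 - 4\right) \left(\left(-3\right) \left(-6\right)\right) \frac{1}{73599} = 287 \cdot 2 \cdot 18 \cdot \frac{1}{73599} = 287 \cdot 36 \cdot \frac{1}{73599} = 10332 \cdot \frac{1}{73599} = \frac{3444}{24533}$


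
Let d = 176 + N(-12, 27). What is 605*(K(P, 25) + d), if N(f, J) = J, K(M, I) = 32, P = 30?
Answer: 142175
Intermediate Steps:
d = 203 (d = 176 + 27 = 203)
605*(K(P, 25) + d) = 605*(32 + 203) = 605*235 = 142175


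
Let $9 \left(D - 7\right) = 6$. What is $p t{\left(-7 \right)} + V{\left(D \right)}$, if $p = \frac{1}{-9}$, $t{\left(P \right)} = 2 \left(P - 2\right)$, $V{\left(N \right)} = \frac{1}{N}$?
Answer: $\frac{49}{23} \approx 2.1304$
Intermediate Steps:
$D = \frac{23}{3}$ ($D = 7 + \frac{1}{9} \cdot 6 = 7 + \frac{2}{3} = \frac{23}{3} \approx 7.6667$)
$t{\left(P \right)} = -4 + 2 P$ ($t{\left(P \right)} = 2 \left(-2 + P\right) = -4 + 2 P$)
$p = - \frac{1}{9} \approx -0.11111$
$p t{\left(-7 \right)} + V{\left(D \right)} = - \frac{-4 + 2 \left(-7\right)}{9} + \frac{1}{\frac{23}{3}} = - \frac{-4 - 14}{9} + \frac{3}{23} = \left(- \frac{1}{9}\right) \left(-18\right) + \frac{3}{23} = 2 + \frac{3}{23} = \frac{49}{23}$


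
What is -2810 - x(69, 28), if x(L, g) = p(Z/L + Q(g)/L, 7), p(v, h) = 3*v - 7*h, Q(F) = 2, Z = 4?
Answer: -63509/23 ≈ -2761.3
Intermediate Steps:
p(v, h) = -7*h + 3*v
x(L, g) = -49 + 18/L (x(L, g) = -7*7 + 3*(4/L + 2/L) = -49 + 3*(6/L) = -49 + 18/L)
-2810 - x(69, 28) = -2810 - (-49 + 18/69) = -2810 - (-49 + 18*(1/69)) = -2810 - (-49 + 6/23) = -2810 - 1*(-1121/23) = -2810 + 1121/23 = -63509/23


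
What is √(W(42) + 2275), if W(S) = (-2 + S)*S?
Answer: √3955 ≈ 62.889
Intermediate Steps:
W(S) = S*(-2 + S)
√(W(42) + 2275) = √(42*(-2 + 42) + 2275) = √(42*40 + 2275) = √(1680 + 2275) = √3955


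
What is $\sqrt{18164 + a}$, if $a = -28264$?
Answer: $10 i \sqrt{101} \approx 100.5 i$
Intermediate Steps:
$\sqrt{18164 + a} = \sqrt{18164 - 28264} = \sqrt{-10100} = 10 i \sqrt{101}$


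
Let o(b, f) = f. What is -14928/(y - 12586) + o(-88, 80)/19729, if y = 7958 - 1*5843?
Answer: 295352192/206582359 ≈ 1.4297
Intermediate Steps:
y = 2115 (y = 7958 - 5843 = 2115)
-14928/(y - 12586) + o(-88, 80)/19729 = -14928/(2115 - 12586) + 80/19729 = -14928/(-10471) + 80*(1/19729) = -14928*(-1/10471) + 80/19729 = 14928/10471 + 80/19729 = 295352192/206582359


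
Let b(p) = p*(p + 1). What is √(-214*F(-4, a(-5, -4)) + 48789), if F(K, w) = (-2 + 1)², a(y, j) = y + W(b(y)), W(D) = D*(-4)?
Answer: 5*√1943 ≈ 220.40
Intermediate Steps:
b(p) = p*(1 + p)
W(D) = -4*D
a(y, j) = y - 4*y*(1 + y)
F(K, w) = 1 (F(K, w) = (-1)² = 1)
√(-214*F(-4, a(-5, -4)) + 48789) = √(-214*1 + 48789) = √(-214 + 48789) = √48575 = 5*√1943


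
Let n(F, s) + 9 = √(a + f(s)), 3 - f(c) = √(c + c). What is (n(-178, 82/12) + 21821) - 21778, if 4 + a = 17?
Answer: 34 + √(144 - 3*√123)/3 ≈ 37.508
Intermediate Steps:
a = 13 (a = -4 + 17 = 13)
f(c) = 3 - √2*√c (f(c) = 3 - √(c + c) = 3 - √(2*c) = 3 - √2*√c)
n(F, s) = -9 + √(16 - √2*√s) (n(F, s) = -9 + √(13 + (3 - √2*√s)) = -9 + √(16 - √2*√s))
(n(-178, 82/12) + 21821) - 21778 = ((-9 + √(16 - √2*√(82/12))) + 21821) - 21778 = ((-9 + √(16 - √2*√(82*(1/12)))) + 21821) - 21778 = ((-9 + √(16 - √2*√(41/6))) + 21821) - 21778 = ((-9 + √(16 - √2*√246/6)) + 21821) - 21778 = ((-9 + √(16 - √123/3)) + 21821) - 21778 = (21812 + √(16 - √123/3)) - 21778 = 34 + √(16 - √123/3)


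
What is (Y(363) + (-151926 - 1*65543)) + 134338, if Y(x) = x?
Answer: -82768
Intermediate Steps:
(Y(363) + (-151926 - 1*65543)) + 134338 = (363 + (-151926 - 1*65543)) + 134338 = (363 + (-151926 - 65543)) + 134338 = (363 - 217469) + 134338 = -217106 + 134338 = -82768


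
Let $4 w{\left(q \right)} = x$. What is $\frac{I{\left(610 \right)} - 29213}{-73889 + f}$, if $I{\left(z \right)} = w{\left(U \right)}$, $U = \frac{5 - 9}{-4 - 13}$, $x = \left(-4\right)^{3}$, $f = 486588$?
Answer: $- \frac{29229}{412699} \approx -0.070824$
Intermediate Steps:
$x = -64$
$U = \frac{4}{17}$ ($U = - \frac{4}{-17} = \left(-4\right) \left(- \frac{1}{17}\right) = \frac{4}{17} \approx 0.23529$)
$w{\left(q \right)} = -16$ ($w{\left(q \right)} = \frac{1}{4} \left(-64\right) = -16$)
$I{\left(z \right)} = -16$
$\frac{I{\left(610 \right)} - 29213}{-73889 + f} = \frac{-16 - 29213}{-73889 + 486588} = - \frac{29229}{412699}$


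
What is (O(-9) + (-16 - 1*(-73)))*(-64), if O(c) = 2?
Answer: -3776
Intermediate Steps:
(O(-9) + (-16 - 1*(-73)))*(-64) = (2 + (-16 - 1*(-73)))*(-64) = (2 + (-16 + 73))*(-64) = (2 + 57)*(-64) = 59*(-64) = -3776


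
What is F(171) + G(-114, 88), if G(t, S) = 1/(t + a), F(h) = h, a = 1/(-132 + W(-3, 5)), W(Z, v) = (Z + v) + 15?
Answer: 2241866/13111 ≈ 170.99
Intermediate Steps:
W(Z, v) = 15 + Z + v
a = -1/115 (a = 1/(-132 + (15 - 3 + 5)) = 1/(-132 + 17) = 1/(-115) = -1/115 ≈ -0.0086956)
G(t, S) = 1/(-1/115 + t) (G(t, S) = 1/(t - 1/115) = 1/(-1/115 + t))
F(171) + G(-114, 88) = 171 + 115/(-1 + 115*(-114)) = 171 + 115/(-1 - 13110) = 171 + 115/(-13111) = 171 + 115*(-1/13111) = 171 - 115/13111 = 2241866/13111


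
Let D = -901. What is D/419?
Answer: -901/419 ≈ -2.1504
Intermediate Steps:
D/419 = -901/419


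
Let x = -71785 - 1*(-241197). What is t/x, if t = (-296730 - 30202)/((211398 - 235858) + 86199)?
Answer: -81733/2614831867 ≈ -3.1257e-5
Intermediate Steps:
x = 169412 (x = -71785 + 241197 = 169412)
t = -326932/61739 (t = -326932/(-24460 + 86199) = -326932/61739 ≈ -5.2954)
t/x = -326932/61739/169412 = -326932/61739*1/169412 = -81733/2614831867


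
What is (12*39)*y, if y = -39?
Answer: -18252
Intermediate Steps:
(12*39)*y = (12*39)*(-39) = 468*(-39) = -18252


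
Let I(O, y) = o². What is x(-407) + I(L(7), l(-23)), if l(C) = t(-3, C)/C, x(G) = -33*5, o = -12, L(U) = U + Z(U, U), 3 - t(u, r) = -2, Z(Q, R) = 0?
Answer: -21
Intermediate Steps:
t(u, r) = 5 (t(u, r) = 3 - 1*(-2) = 3 + 2 = 5)
L(U) = U (L(U) = U + 0 = U)
x(G) = -165
l(C) = 5/C
I(O, y) = 144 (I(O, y) = (-12)² = 144)
x(-407) + I(L(7), l(-23)) = -165 + 144 = -21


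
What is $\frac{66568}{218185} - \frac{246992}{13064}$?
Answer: $- \frac{6627538146}{356296105} \approx -18.601$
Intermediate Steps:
$\frac{66568}{218185} - \frac{246992}{13064} = 66568 \cdot \frac{1}{218185} - \frac{30874}{1633} = \frac{66568}{218185} - \frac{30874}{1633} = - \frac{6627538146}{356296105}$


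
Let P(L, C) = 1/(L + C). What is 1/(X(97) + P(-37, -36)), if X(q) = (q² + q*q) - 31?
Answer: 73/1371450 ≈ 5.3228e-5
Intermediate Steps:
X(q) = -31 + 2*q² (X(q) = (q² + q²) - 31 = 2*q² - 31 = -31 + 2*q²)
P(L, C) = 1/(C + L)
1/(X(97) + P(-37, -36)) = 1/((-31 + 2*97²) + 1/(-36 - 37)) = 1/((-31 + 2*9409) + 1/(-73)) = 1/((-31 + 18818) - 1/73) = 1/(18787 - 1/73) = 1/(1371450/73) = 73/1371450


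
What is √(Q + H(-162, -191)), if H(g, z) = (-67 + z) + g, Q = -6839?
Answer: I*√7259 ≈ 85.2*I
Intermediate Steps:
H(g, z) = -67 + g + z
√(Q + H(-162, -191)) = √(-6839 + (-67 - 162 - 191)) = √(-6839 - 420) = √(-7259) = I*√7259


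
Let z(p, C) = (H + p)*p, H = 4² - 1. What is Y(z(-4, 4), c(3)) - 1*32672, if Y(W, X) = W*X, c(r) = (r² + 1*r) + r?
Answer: -33332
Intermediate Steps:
H = 15 (H = 16 - 1 = 15)
z(p, C) = p*(15 + p) (z(p, C) = (15 + p)*p = p*(15 + p))
c(r) = r² + 2*r (c(r) = (r² + r) + r = (r + r²) + r = r² + 2*r)
Y(z(-4, 4), c(3)) - 1*32672 = (-4*(15 - 4))*(3*(2 + 3)) - 1*32672 = (-4*11)*(3*5) - 32672 = -44*15 - 32672 = -660 - 32672 = -33332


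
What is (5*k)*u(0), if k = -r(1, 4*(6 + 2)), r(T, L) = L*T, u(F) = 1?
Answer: -160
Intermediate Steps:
k = -32 (k = -4*(6 + 2) = -4*8 = -32 ≈ -32.000)
(5*k)*u(0) = (5*(-32))*1 = -160*1 = -160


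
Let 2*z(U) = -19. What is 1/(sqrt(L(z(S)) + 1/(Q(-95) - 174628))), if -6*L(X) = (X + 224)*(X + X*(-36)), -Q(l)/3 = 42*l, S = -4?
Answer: -2*I*sqrt(139777102625158)/2577993753 ≈ -0.0091721*I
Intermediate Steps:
z(U) = -19/2 (z(U) = (1/2)*(-19) = -19/2)
Q(l) = -126*l
L(X) = 35*X*(224 + X)/6 (L(X) = -(X + 224)*(X + X*(-36))/6 = -(224 + X)*(X - 36*X)/6 = -(224 + X)*(-35*X)/6 = -(-35)*X*(224 + X)/6 = 35*X*(224 + X)/6)
1/(sqrt(L(z(S)) + 1/(Q(-95) - 174628))) = 1/(sqrt((35/6)*(-19/2)*(224 - 19/2) + 1/(-126*(-95) - 174628))) = 1/(sqrt((35/6)*(-19/2)*(429/2) + 1/(11970 - 174628))) = 1/(sqrt(-95095/8 + 1/(-162658))) = 1/(sqrt(-95095/8 - 1/162658)) = 1/(sqrt(-7733981259/650632)) = 1/(3*I*sqrt(139777102625158)/325316) = -2*I*sqrt(139777102625158)/2577993753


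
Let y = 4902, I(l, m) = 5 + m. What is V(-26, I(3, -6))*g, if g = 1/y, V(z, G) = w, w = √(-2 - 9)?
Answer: I*√11/4902 ≈ 0.00067659*I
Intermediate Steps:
w = I*√11 (w = √(-11) = I*√11 ≈ 3.3166*I)
V(z, G) = I*√11
g = 1/4902 ≈ 0.00020400
V(-26, I(3, -6))*g = (I*√11)*(1/4902) = I*√11/4902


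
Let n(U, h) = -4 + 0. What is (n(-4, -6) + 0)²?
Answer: 16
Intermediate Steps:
n(U, h) = -4
(n(-4, -6) + 0)² = (-4 + 0)² = (-4)² = 16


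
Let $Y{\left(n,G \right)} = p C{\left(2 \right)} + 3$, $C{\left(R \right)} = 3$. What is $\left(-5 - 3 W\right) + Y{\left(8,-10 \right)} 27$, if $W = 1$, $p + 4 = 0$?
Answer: $-251$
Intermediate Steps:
$p = -4$ ($p = -4 + 0 = -4$)
$Y{\left(n,G \right)} = -9$ ($Y{\left(n,G \right)} = \left(-4\right) 3 + 3 = -12 + 3 = -9$)
$\left(-5 - 3 W\right) + Y{\left(8,-10 \right)} 27 = \left(-5 - 3\right) - 243 = -8 - 243 = -251$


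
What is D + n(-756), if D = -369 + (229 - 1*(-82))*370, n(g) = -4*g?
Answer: 117725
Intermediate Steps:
D = 114701 (D = -369 + (229 + 82)*370 = -369 + 311*370 = -369 + 115070 = 114701)
D + n(-756) = 114701 - 4*(-756) = 114701 + 3024 = 117725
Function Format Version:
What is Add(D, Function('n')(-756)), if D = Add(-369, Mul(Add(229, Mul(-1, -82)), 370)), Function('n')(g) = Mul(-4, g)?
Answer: 117725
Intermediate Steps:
D = 114701 (D = Add(-369, Mul(Add(229, 82), 370)) = Add(-369, Mul(311, 370)) = Add(-369, 115070) = 114701)
Add(D, Function('n')(-756)) = Add(114701, Mul(-4, -756)) = Add(114701, 3024) = 117725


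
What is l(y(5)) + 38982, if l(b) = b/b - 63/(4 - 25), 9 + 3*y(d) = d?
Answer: 38986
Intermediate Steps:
y(d) = -3 + d/3
l(b) = 4 (l(b) = 1 - 63/(-21) = 1 - 63*(-1/21) = 1 + 3 = 4)
l(y(5)) + 38982 = 4 + 38982 = 38986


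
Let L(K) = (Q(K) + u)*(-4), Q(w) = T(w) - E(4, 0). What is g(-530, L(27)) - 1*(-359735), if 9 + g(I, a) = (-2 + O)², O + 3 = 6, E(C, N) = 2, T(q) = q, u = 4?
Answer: 359727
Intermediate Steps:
O = 3 (O = -3 + 6 = 3)
Q(w) = -2 + w (Q(w) = w - 1*2 = w - 2 = -2 + w)
L(K) = -8 - 4*K (L(K) = ((-2 + K) + 4)*(-4) = (2 + K)*(-4) = -8 - 4*K)
g(I, a) = -8 (g(I, a) = -9 + (-2 + 3)² = -9 + 1² = -9 + 1 = -8)
g(-530, L(27)) - 1*(-359735) = -8 - 1*(-359735) = -8 + 359735 = 359727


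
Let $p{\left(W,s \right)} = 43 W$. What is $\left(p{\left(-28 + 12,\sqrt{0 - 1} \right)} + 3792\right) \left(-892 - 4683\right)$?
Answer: $-17304800$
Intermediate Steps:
$\left(p{\left(-28 + 12,\sqrt{0 - 1} \right)} + 3792\right) \left(-892 - 4683\right) = \left(43 \left(-28 + 12\right) + 3792\right) \left(-892 - 4683\right) = \left(43 \left(-16\right) + 3792\right) \left(-5575\right) = \left(-688 + 3792\right) \left(-5575\right) = 3104 \left(-5575\right) = -17304800$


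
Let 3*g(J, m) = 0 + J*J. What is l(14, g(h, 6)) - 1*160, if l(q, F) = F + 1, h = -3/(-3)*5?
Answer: -452/3 ≈ -150.67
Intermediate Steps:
h = 5 (h = -3*(-⅓)*5 = 1*5 = 5)
g(J, m) = J²/3 (g(J, m) = (0 + J*J)/3 = (0 + J²)/3 = J²/3)
l(q, F) = 1 + F
l(14, g(h, 6)) - 1*160 = (1 + (⅓)*5²) - 1*160 = (1 + (⅓)*25) - 160 = (1 + 25/3) - 160 = 28/3 - 160 = -452/3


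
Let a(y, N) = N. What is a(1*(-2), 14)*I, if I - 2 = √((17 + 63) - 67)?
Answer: 28 + 14*√13 ≈ 78.478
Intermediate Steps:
I = 2 + √13 (I = 2 + √((17 + 63) - 67) = 2 + √(80 - 67) = 2 + √13 ≈ 5.6056)
a(1*(-2), 14)*I = 14*(2 + √13) = 28 + 14*√13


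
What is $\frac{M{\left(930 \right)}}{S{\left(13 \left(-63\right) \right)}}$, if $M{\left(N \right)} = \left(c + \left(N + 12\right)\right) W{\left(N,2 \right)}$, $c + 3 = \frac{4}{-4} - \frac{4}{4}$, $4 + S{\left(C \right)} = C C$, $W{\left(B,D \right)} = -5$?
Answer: $- \frac{4685}{670757} \approx -0.0069846$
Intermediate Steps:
$S{\left(C \right)} = -4 + C^{2}$ ($S{\left(C \right)} = -4 + C C = -4 + C^{2}$)
$c = -5$ ($c = -3 + \left(\frac{4}{-4} - \frac{4}{4}\right) = -3 + \left(4 \left(- \frac{1}{4}\right) - 1\right) = -3 - 2 = -5$)
$M{\left(N \right)} = -35 - 5 N$ ($M{\left(N \right)} = \left(-5 + \left(N + 12\right)\right) \left(-5\right) = \left(-5 + \left(12 + N\right)\right) \left(-5\right) = \left(7 + N\right) \left(-5\right) = -35 - 5 N$)
$\frac{M{\left(930 \right)}}{S{\left(13 \left(-63\right) \right)}} = \frac{-35 - 4650}{-4 + \left(13 \left(-63\right)\right)^{2}} = \frac{-35 - 4650}{-4 + \left(-819\right)^{2}} = - \frac{4685}{-4 + 670761} = - \frac{4685}{670757}$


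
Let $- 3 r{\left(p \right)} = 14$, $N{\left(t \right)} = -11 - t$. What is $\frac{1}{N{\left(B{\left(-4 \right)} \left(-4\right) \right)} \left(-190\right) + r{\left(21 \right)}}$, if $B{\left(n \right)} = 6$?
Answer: $- \frac{3}{7424} \approx -0.00040409$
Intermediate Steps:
$r{\left(p \right)} = - \frac{14}{3}$ ($r{\left(p \right)} = \left(- \frac{1}{3}\right) 14 = - \frac{14}{3}$)
$\frac{1}{N{\left(B{\left(-4 \right)} \left(-4\right) \right)} \left(-190\right) + r{\left(21 \right)}} = \frac{1}{\left(-11 - 6 \left(-4\right)\right) \left(-190\right) - \frac{14}{3}} = \frac{1}{\left(-11 - -24\right) \left(-190\right) - \frac{14}{3}} = \frac{1}{\left(-11 + 24\right) \left(-190\right) - \frac{14}{3}} = \frac{1}{13 \left(-190\right) - \frac{14}{3}} = \frac{1}{-2470 - \frac{14}{3}} = \frac{1}{- \frac{7424}{3}} = - \frac{3}{7424}$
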